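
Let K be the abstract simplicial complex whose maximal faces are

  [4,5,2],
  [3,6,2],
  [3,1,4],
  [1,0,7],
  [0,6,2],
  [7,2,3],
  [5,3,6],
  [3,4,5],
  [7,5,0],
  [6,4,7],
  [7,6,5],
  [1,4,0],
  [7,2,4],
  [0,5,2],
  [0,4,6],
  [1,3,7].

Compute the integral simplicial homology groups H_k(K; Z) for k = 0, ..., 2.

H_0 ≅ Z,  H_1 ≅ Z^2,  H_2 ≅ Z.

Fix the vertex order 0 < 1 < 2 < 3 < 4 < 5 < 6 < 7 and write every simplex with vertices in increasing order. Then dim K = 2 and the simplices of K are:

  0-simplices (8): [0], [1], [2], [3], [4], [5], [6], [7]
  1-simplices (24): (24 of them)
  2-simplices (16): [0,1,4], [0,1,7], [0,2,5], [0,2,6], [0,4,6], [0,5,7], [1,3,4], [1,3,7], [2,3,6], [2,3,7], [2,4,5], [2,4,7], [3,4,5], [3,5,6], [4,6,7], [5,6,7]

giving chain groups C_0 ≅ Z^8, C_1 ≅ Z^24, C_2 ≅ Z^16.

∂_1: C_1 → C_0 sends each edge [p,q] (with p < q) to q − p. For instance
  ∂[3,4] = [4] − [3].
The resulting 8×24 matrix has rank 7, and its Smith normal form has invariant factors (1,1,1,1,1,1,1).

∂_2: C_2 → C_1 sends each 2-simplex [p,q,r] to [q,r] − [p,r] + [p,q]. For instance
  ∂[0,5,7] = [5,7] − [0,7] + [0,5],
  ∂[0,4,6] = [4,6] − [0,6] + [0,4].
The resulting 24×16 matrix has rank 15, and its Smith normal form has invariant factors (1,1,1,1,1,1,1,1,1,1,1,1,1,1,1).

Reading off H_k = ker ∂_k / im ∂_{k+1}:

  H_0: rank C_0 − rank ∂_1 = 8 − 7 = 1, and the invariant factors of ∂_1 are all 1, so H_0 ≅ Z.
  H_1: rank ker ∂_1 − rank ∂_2 = (24 − 7) − 15 = 2, and the invariant factors of ∂_2 are all 1, so H_1 ≅ Z^2.
  H_2: rank ker ∂_2 − rank ∂_3 = (16 − 15) − 0 = 1, and there is no ∂_3, so H_2 ≅ Z.

As a check, the Euler characteristic is 8 − 24 + 16 = 0, which agrees with 1 − 2 + 1 = 0.
(K is a triangulation of the torus T^2.)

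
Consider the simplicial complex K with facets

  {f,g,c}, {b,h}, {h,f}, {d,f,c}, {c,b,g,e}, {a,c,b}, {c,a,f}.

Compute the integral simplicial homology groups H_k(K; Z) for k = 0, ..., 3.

H_0 = Z,  H_1 = Z,  H_2 = 0,  H_3 = 0.

Take the total order a < b < c < d < e < f < g < h on the vertex set. Then K (dimension 3) consists of the simplices:

  0-simplices (8): a, b, c, d, e, f, g, h
  1-simplices (15): ab, ac, af, bc, be, bg, bh, cd, ce, cf, cg, df, eg, fg, fh
  2-simplices (8): abc, acf, bce, bcg, beg, cdf, ceg, cfg
  3-simplices (1): bceg

so the chain groups are C_0 ≅ Z^8, C_1 ≅ Z^15, C_2 ≅ Z^8, C_3 ≅ Z^1.

∂_1: C_1 → C_0 maps an edge to its endpoints' difference, ∂[p,q] = q − p. For instance
  ∂fg = g − f.
The resulting 8×15 matrix has rank 7, and its Smith normal form has invariant factors (1,1,1,1,1,1,1).

∂_2: C_2 → C_1 acts by ∂[p,q,r] = [q,r] − [p,r] + [p,q]. For instance
  ∂abc = bc − ac + ab,
  ∂ceg = eg − cg + ce.
The 15×8 boundary matrix has rank 7 and Smith normal form diag(1,1,1,1,1,1,1).

∂_3: C_3 → C_2 sends each 3-simplex σ to the alternating sum Σ_i (−1)^i (σ with its i-th vertex removed). For instance
  ∂bceg = ceg − beg + bcg − bce.
This gives a 8×1 integer matrix of rank 1; reducing to Smith normal form yields diagonal entries (1).

Computing H_k = (kernel of ∂_k) / (image of ∂_{k+1}):

  H_0: rank C_0 − rank ∂_1 = 8 − 7 = 1, and the invariant factors of ∂_1 are all 1, so H_0 = Z.
  H_1: rank ker ∂_1 − rank ∂_2 = (15 − 7) − 7 = 1, and the invariant factors of ∂_2 are all 1, so H_1 = Z.
  H_2: rank ker ∂_2 − rank ∂_3 = (8 − 7) − 1 = 0, and the invariant factors of ∂_3 are all 1, so H_2 = 0.
  H_3: rank ker ∂_3 − rank ∂_4 = (1 − 1) − 0 = 0, and there is no ∂_4, so H_3 = 0.

As a check, the Euler characteristic is 8 − 15 + 8 − 1 = 0, which agrees with 1 − 1 + 0 − 0 = 0.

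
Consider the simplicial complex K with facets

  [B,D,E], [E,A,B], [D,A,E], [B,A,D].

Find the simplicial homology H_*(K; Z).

Take the total order A < B < D < E on the vertex set. Then K (dimension 2) consists of the simplices:

  0-simplices (4): A, B, D, E
  1-simplices (6): AB, AD, AE, BD, BE, DE
  2-simplices (4): ABD, ABE, ADE, BDE

so the chain groups are C_0 ≅ Z^4, C_1 ≅ Z^6, C_2 ≅ Z^4.

Boundary ∂_1: C_1 → C_0 is given by ∂[p,q] = [q] − [p].
This gives a 4×6 integer matrix of rank 3; reducing to Smith normal form yields diagonal entries (1,1,1).

∂_2: C_2 → C_1 acts by ∂[p,q,r] = [q,r] − [p,r] + [p,q]. For instance
  ∂ABE = BE − AE + AB,
  ∂BDE = DE − BE + BD.
As a 6×4 matrix over Z this has rank 3, with invariant factors (1,1,1).

Reading off H_k = ker ∂_k / im ∂_{k+1}:

  H_0: rank C_0 − rank ∂_1 = 4 − 3 = 1, and the invariant factors of ∂_1 are all 1, so H_0 ≅ Z.
  H_1: rank ker ∂_1 − rank ∂_2 = (6 − 3) − 3 = 0, and the invariant factors of ∂_2 are all 1, so H_1 ≅ 0.
  H_2: rank ker ∂_2 − rank ∂_3 = (4 − 3) − 0 = 1, and there is no ∂_3, so H_2 ≅ Z.

(K is a triangulation of the 2-sphere S^2.)

H_0 = Z,  H_1 = 0,  H_2 = Z.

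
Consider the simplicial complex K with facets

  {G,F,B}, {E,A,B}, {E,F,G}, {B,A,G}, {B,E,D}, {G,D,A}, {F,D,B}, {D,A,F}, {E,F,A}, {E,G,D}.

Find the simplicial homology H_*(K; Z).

H_0 ≅ Z,  H_1 ≅ Z/2Z,  H_2 = 0.

We work with the vertex ordering A < B < D < E < F < G. The simplices of K, each written with vertices in increasing order, are:

  0-simplices (6): A, B, D, E, F, G
  1-simplices (15): AB, AD, AE, AF, AG, BD, BE, BF, BG, DE, DF, DG, EF, EG, FG
  2-simplices (10): ABE, ABG, ADF, ADG, AEF, BDE, BDF, BFG, DEG, EFG

so the chain groups are C_0 ≅ Z^6, C_1 ≅ Z^15, C_2 ≅ Z^10.

Boundary ∂_1: C_1 → C_0 maps an edge to its endpoints' difference, ∂[p,q] = q − p. For instance
  ∂BG = G − B.
The resulting 6×15 matrix has rank 5, and its Smith normal form has invariant factors (1,1,1,1,1).

Boundary ∂_2: C_2 → C_1 acts by ∂[p,q,r] = [q,r] − [p,r] + [p,q]. For instance
  ∂BDF = DF − BF + BD,
  ∂AEF = EF − AF + AE.
The 15×10 boundary matrix has rank 10 and Smith normal form diag(1,1,1,1,1,1,1,1,1,2).

Now H_k = ker ∂_k / im ∂_{k+1}, so:

  H_0: rank C_0 − rank ∂_1 = 6 − 5 = 1, and the invariant factors of ∂_1 are all 1, so H_0 ≅ Z.
  H_1: rank ker ∂_1 − rank ∂_2 = (15 − 5) − 10 = 0, and ∂_2 has invariant factor 2 > 1, so H_1 ≅ Z/2Z.
  H_2: rank ker ∂_2 − rank ∂_3 = (10 − 10) − 0 = 0, and there is no ∂_3, so H_2 ≅ 0.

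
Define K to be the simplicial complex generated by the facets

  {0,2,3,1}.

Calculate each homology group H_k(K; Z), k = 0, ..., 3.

We work with the vertex ordering 0 < 1 < 2 < 3. The simplices of K, each written with vertices in increasing order, are:

  0-simplices (4): [0], [1], [2], [3]
  1-simplices (6): [0,1], [0,2], [0,3], [1,2], [1,3], [2,3]
  2-simplices (4): [0,1,2], [0,1,3], [0,2,3], [1,2,3]
  3-simplices (1): [0,1,2,3]

so the chain groups are C_0 ≅ Z^4, C_1 ≅ Z^6, C_2 ≅ Z^4, C_3 ≅ Z^1.

The boundary map ∂_1: C_1 → C_0 maps an edge to its endpoints' difference, ∂[p,q] = q − p.
The resulting 4×6 matrix has rank 3, and its Smith normal form has invariant factors (1,1,1).

∂_2: C_2 → C_1 sends each 2-simplex [p,q,r] to [q,r] − [p,r] + [p,q]. For instance
  ∂[0,2,3] = [2,3] − [0,3] + [0,2],
  ∂[1,2,3] = [2,3] − [1,3] + [1,2].
The resulting 6×4 matrix has rank 3, and its Smith normal form has invariant factors (1,1,1).

∂_3: C_3 → C_2 sends each 3-simplex σ to the alternating sum Σ_i (−1)^i (σ with its i-th vertex removed). For instance
  ∂[0,1,2,3] = [1,2,3] − [0,2,3] + [0,1,3] − [0,1,2].
This gives a 4×1 integer matrix of rank 1; reducing to Smith normal form yields diagonal entries (1).

From H_k ≅ ker(∂_k) / im(∂_{k+1}) we obtain:

  H_0: rank C_0 − rank ∂_1 = 4 − 3 = 1, and the invariant factors of ∂_1 are all 1, so H_0 = Z.
  H_1: rank ker ∂_1 − rank ∂_2 = (6 − 3) − 3 = 0, and the invariant factors of ∂_2 are all 1, so H_1 = 0.
  H_2: rank ker ∂_2 − rank ∂_3 = (4 − 3) − 1 = 0, and the invariant factors of ∂_3 are all 1, so H_2 = 0.
  H_3: rank ker ∂_3 − rank ∂_4 = (1 − 1) − 0 = 0, and there is no ∂_4, so H_3 = 0.

H_0 ≅ Z,  H_1 = 0,  H_2 = 0,  H_3 = 0.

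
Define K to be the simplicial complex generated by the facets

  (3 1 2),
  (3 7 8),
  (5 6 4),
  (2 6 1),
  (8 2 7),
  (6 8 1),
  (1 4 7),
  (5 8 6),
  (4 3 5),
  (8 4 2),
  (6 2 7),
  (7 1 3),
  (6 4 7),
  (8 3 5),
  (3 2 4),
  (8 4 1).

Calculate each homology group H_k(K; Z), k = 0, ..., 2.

We work with the vertex ordering 1 < 2 < 3 < 4 < 5 < 6 < 7 < 8. The simplices of K, each written with vertices in increasing order, are:

  0-simplices (8): [1], [2], [3], [4], [5], [6], [7], [8]
  1-simplices (24): (24 of them)
  2-simplices (16): [1,2,3], [1,2,6], [1,3,7], [1,4,7], [1,4,8], [1,6,8], [2,3,4], [2,4,8], [2,6,7], [2,7,8], [3,4,5], [3,5,8], [3,7,8], [4,5,6], [4,6,7], [5,6,8]

Hence C_0 ≅ Z^8, C_1 ≅ Z^24, C_2 ≅ Z^16.

The boundary map ∂_1: C_1 → C_0 maps an edge to its endpoints' difference, ∂[p,q] = q − p. For instance
  ∂[4,7] = [7] − [4].
The resulting 8×24 matrix has rank 7, and its Smith normal form has invariant factors (1,1,1,1,1,1,1).

∂_2: C_2 → C_1 maps a triangle to the signed sum of its edges. For instance
  ∂[1,2,6] = [2,6] − [1,6] + [1,2],
  ∂[1,2,3] = [2,3] − [1,3] + [1,2].
As a 24×16 matrix over Z this has rank 15, with invariant factors (1,1,1,1,1,1,1,1,1,1,1,1,1,1,1).

Reading off H_k = ker ∂_k / im ∂_{k+1}:

  H_0: rank C_0 − rank ∂_1 = 8 − 7 = 1, and the invariant factors of ∂_1 are all 1, so H_0 = Z.
  H_1: rank ker ∂_1 − rank ∂_2 = (24 − 7) − 15 = 2, and the invariant factors of ∂_2 are all 1, so H_1 = Z^2.
  H_2: rank ker ∂_2 − rank ∂_3 = (16 − 15) − 0 = 1, and there is no ∂_3, so H_2 = Z.

As a check, the Euler characteristic is 8 − 24 + 16 = 0, which agrees with 1 − 2 + 1 = 0.

H_0 ≅ Z,  H_1 ≅ Z^2,  H_2 ≅ Z.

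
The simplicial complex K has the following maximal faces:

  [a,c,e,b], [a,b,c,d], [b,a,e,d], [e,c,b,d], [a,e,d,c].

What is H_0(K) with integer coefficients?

H_0 = Z.

We work with the vertex ordering a < b < c < d < e. The simplices of K, each written with vertices in increasing order, are:

  0-simplices (5): a, b, c, d, e
  1-simplices (10): ab, ac, ad, ae, bc, bd, be, cd, ce, de
  2-simplices (10): abc, abd, abe, acd, ace, ade, bcd, bce, bde, cde
  3-simplices (5): abcd, abce, abde, acde, bcde

Hence C_0 ≅ Z^5, C_1 ≅ Z^10, C_2 ≅ Z^10, C_3 ≅ Z^5.

Boundary ∂_1: C_1 → C_0 is given by ∂[p,q] = [q] − [p]. For instance
  ∂cd = d − c.
This gives a 5×10 integer matrix of rank 4; reducing to Smith normal form yields diagonal entries (1,1,1,1).

The boundary map ∂_2: C_2 → C_1 sends each 2-simplex [p,q,r] to [q,r] − [p,r] + [p,q]. For instance
  ∂abe = be − ae + ab,
  ∂abd = bd − ad + ab.
The resulting 10×10 matrix has rank 6, and its Smith normal form has invariant factors (1,1,1,1,1,1).

∂_3: C_3 → C_2 sends each 3-simplex σ to the alternating sum Σ_i (−1)^i (σ with its i-th vertex removed). For instance
  ∂bcde = cde − bde + bce − bcd,
  ∂abcd = bcd − acd + abd − abc.
This gives a 10×5 integer matrix of rank 4; reducing to Smith normal form yields diagonal entries (1,1,1,1).

Reading off H_k = ker ∂_k / im ∂_{k+1}:

  H_0: rank C_0 − rank ∂_1 = 5 − 4 = 1, and the invariant factors of ∂_1 are all 1, so H_0 = Z.

(K is a triangulation of the 3-sphere S^3.)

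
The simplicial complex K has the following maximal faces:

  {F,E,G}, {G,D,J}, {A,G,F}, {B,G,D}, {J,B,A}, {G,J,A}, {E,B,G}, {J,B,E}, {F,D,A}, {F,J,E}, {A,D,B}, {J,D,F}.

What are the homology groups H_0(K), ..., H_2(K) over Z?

H_0 ≅ Z,  H_1 ≅ Z/2,  H_2 = 0.

K has 7 vertices, 18 edges, 12 triangles.
rank ∂_0 = 0, rank ∂_1 = 6 ⇒ b_0 = 7 − 0 − 6 = 1; all invariant factors of ∂_1 are 1 so no torsion. So H_0 ≅ Z.
rank ∂_1 = 6, rank ∂_2 = 12 ⇒ b_1 = 18 − 6 − 12 = 0; ∂_2 has invariant factor(s) [2] giving torsion. So H_1 ≅ Z/2.
rank ∂_2 = 12, rank ∂_3 = 0 ⇒ b_2 = 12 − 12 − 0 = 0. So H_2 ≅ 0.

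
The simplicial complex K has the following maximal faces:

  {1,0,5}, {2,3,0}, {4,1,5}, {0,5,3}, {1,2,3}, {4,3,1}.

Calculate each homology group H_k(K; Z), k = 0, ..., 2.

Fix the vertex order 0 < 1 < 2 < 3 < 4 < 5 and write every simplex with vertices in increasing order. Then dim K = 2 and the simplices of K are:

  0-simplices (6): [0], [1], [2], [3], [4], [5]
  1-simplices (12): [0,1], [0,2], [0,3], [0,5], [1,2], [1,3], [1,4], [1,5], [2,3], [3,4], [3,5], [4,5]
  2-simplices (6): [0,1,5], [0,2,3], [0,3,5], [1,2,3], [1,3,4], [1,4,5]

Hence C_0 ≅ Z^6, C_1 ≅ Z^12, C_2 ≅ Z^6.

Boundary ∂_1: C_1 → C_0 is given by ∂[p,q] = [q] − [p]. For instance
  ∂[1,5] = [5] − [1].
This gives a 6×12 integer matrix of rank 5; reducing to Smith normal form yields diagonal entries (1,1,1,1,1).

Boundary ∂_2: C_2 → C_1 acts by ∂[p,q,r] = [q,r] − [p,r] + [p,q]. For instance
  ∂[0,3,5] = [3,5] − [0,5] + [0,3],
  ∂[0,1,5] = [1,5] − [0,5] + [0,1].
The resulting 12×6 matrix has rank 6, and its Smith normal form has invariant factors (1,1,1,1,1,1).

Now H_k = ker ∂_k / im ∂_{k+1}, so:

  H_0: rank C_0 − rank ∂_1 = 6 − 5 = 1, and the invariant factors of ∂_1 are all 1, so H_0 = Z.
  H_1: rank ker ∂_1 − rank ∂_2 = (12 − 5) − 6 = 1, and the invariant factors of ∂_2 are all 1, so H_1 = Z.
  H_2: rank ker ∂_2 − rank ∂_3 = (6 − 6) − 0 = 0, and there is no ∂_3, so H_2 = 0.

H_0 = Z,  H_1 = Z,  H_2 = 0.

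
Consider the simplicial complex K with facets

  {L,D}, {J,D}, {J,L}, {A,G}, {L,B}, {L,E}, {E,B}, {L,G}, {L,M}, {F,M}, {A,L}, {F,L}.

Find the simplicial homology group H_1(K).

H_1 = Z^4.

Fix the vertex order A < B < D < E < F < G < J < L < M and write every simplex with vertices in increasing order. Then dim K = 1 and the simplices of K are:

  0-simplices (9): A, B, D, E, F, G, J, L, M
  1-simplices (12): AG, AL, BE, BL, DJ, DL, EL, FL, FM, GL, JL, LM

so the chain groups are C_0 ≅ Z^9, C_1 ≅ Z^12.

The boundary map ∂_1: C_1 → C_0 is given by ∂[p,q] = [q] − [p].
As a 9×12 matrix over Z this has rank 8, with invariant factors (1,1,1,1,1,1,1,1).

From H_k ≅ ker(∂_k) / im(∂_{k+1}) we obtain:

  H_1: rank ker ∂_1 − rank ∂_2 = (12 − 8) − 0 = 4, and there is no ∂_2, so H_1 = Z^4.

(K is a triangulation of a wedge of 4 circles.)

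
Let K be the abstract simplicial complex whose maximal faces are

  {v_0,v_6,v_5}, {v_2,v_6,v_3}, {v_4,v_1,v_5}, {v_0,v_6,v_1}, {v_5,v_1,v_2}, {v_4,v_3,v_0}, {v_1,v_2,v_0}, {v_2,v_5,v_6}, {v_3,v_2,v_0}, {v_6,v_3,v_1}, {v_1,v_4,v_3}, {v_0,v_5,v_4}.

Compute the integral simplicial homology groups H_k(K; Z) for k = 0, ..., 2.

H_0 ≅ Z,  H_1 ≅ Z/2,  H_2 = 0.

Order the vertices as v_0 < v_1 < v_2 < v_3 < v_4 < v_5 < v_6. Listing each simplex with vertices in this order, K has dimension 2 with simplices:

  0-simplices (7): [v_0], [v_1], [v_2], [v_3], [v_4], [v_5], [v_6]
  1-simplices (18): (18 of them)
  2-simplices (12): (12 of them)

so the chain groups are C_0 ≅ Z^7, C_1 ≅ Z^18, C_2 ≅ Z^12.

The boundary map ∂_1: C_1 → C_0 is given by ∂[p,q] = [q] − [p].
This gives a 7×18 integer matrix of rank 6; reducing to Smith normal form yields diagonal entries (1,1,1,1,1,1).

Boundary ∂_2: C_2 → C_1 maps a triangle to the signed sum of its edges. For instance
  ∂[v_2,v_3,v_6] = [v_3,v_6] − [v_2,v_6] + [v_2,v_3],
  ∂[v_2,v_5,v_6] = [v_5,v_6] − [v_2,v_6] + [v_2,v_5].
This gives a 18×12 integer matrix of rank 12; reducing to Smith normal form yields diagonal entries (1,1,1,1,1,1,1,1,1,1,1,2).

Computing H_k = (kernel of ∂_k) / (image of ∂_{k+1}):

  H_0: rank C_0 − rank ∂_1 = 7 − 6 = 1, and the invariant factors of ∂_1 are all 1, so H_0 = Z.
  H_1: rank ker ∂_1 − rank ∂_2 = (18 − 6) − 12 = 0, and ∂_2 has invariant factor 2 > 1, so H_1 = Z/2.
  H_2: rank ker ∂_2 − rank ∂_3 = (12 − 12) − 0 = 0, and there is no ∂_3, so H_2 = 0.

As a check, the Euler characteristic is 7 − 18 + 12 = 1, which agrees with 1 − 0 + 0 = 1.
(K is a triangulation of the real projective plane RP^2.)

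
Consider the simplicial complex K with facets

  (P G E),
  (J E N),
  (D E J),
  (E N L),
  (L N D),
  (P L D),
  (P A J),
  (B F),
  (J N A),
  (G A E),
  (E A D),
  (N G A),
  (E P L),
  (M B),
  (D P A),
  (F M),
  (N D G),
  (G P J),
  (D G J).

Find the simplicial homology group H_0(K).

H_0 ≅ Z^2.

Take the total order A < B < D < E < F < G < J < L < M < N < P on the vertex set. Then K (dimension 2) consists of the simplices:

  0-simplices (11): A, B, D, E, F, G, J, L, M, N, P
  1-simplices (27): AD, AE, AG, AJ, AN, AP, BF, BM, DE, DG, DJ, DL, DN, DP, EG, EJ, EL, EN, EP, FM, GJ, GN, GP, JN, JP, LN, LP
  2-simplices (16): ADE, ADP, AEG, AGN, AJN, AJP, DEJ, DGJ, DGN, DLN, DLP, EGP, EJN, ELN, ELP, GJP

giving chain groups C_0 ≅ Z^11, C_1 ≅ Z^27, C_2 ≅ Z^16.

∂_1: C_1 → C_0 maps an edge to its endpoints' difference, ∂[p,q] = q − p. For instance
  ∂LP = P − L.
The resulting 11×27 matrix has rank 9, and its Smith normal form has invariant factors (1,1,1,1,1,1,1,1,1).

The boundary map ∂_2: C_2 → C_1 maps a triangle to the signed sum of its edges. For instance
  ∂AEG = EG − AG + AE,
  ∂AJP = JP − AP + AJ.
As a 27×16 matrix over Z this has rank 15, with invariant factors (1,1,1,1,1,1,1,1,1,1,1,1,1,1,1).

From H_k ≅ ker(∂_k) / im(∂_{k+1}) we obtain:

  H_0: rank C_0 − rank ∂_1 = 11 − 9 = 2, and the invariant factors of ∂_1 are all 1, so H_0 = Z^2.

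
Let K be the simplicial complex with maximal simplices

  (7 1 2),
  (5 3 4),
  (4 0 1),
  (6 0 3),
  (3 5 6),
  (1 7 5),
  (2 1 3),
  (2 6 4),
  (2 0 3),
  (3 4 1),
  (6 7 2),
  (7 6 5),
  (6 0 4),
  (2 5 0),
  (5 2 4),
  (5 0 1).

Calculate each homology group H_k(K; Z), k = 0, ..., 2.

Order the vertices as 0 < 1 < 2 < 3 < 4 < 5 < 6 < 7. Listing each simplex with vertices in this order, K has dimension 2 with simplices:

  0-simplices (8): [0], [1], [2], [3], [4], [5], [6], [7]
  1-simplices (24): (24 of them)
  2-simplices (16): [0,1,4], [0,1,5], [0,2,3], [0,2,5], [0,3,6], [0,4,6], [1,2,3], [1,2,7], [1,3,4], [1,5,7], [2,4,5], [2,4,6], [2,6,7], [3,4,5], [3,5,6], [5,6,7]

Hence C_0 ≅ Z^8, C_1 ≅ Z^24, C_2 ≅ Z^16.

The boundary map ∂_1: C_1 → C_0 sends each edge [p,q] (with p < q) to q − p.
As a 8×24 matrix over Z this has rank 7, with invariant factors (1,1,1,1,1,1,1).

∂_2: C_2 → C_1 acts by ∂[p,q,r] = [q,r] − [p,r] + [p,q]. For instance
  ∂[2,4,6] = [4,6] − [2,6] + [2,4],
  ∂[0,1,4] = [1,4] − [0,4] + [0,1].
The 24×16 boundary matrix has rank 15 and Smith normal form diag(1,1,1,1,1,1,1,1,1,1,1,1,1,1,1).

Reading off H_k = ker ∂_k / im ∂_{k+1}:

  H_0: rank C_0 − rank ∂_1 = 8 − 7 = 1, and the invariant factors of ∂_1 are all 1, so H_0 ≅ Z.
  H_1: rank ker ∂_1 − rank ∂_2 = (24 − 7) − 15 = 2, and the invariant factors of ∂_2 are all 1, so H_1 ≅ Z^2.
  H_2: rank ker ∂_2 − rank ∂_3 = (16 − 15) − 0 = 1, and there is no ∂_3, so H_2 ≅ Z.

H_0 = Z,  H_1 = Z^2,  H_2 = Z.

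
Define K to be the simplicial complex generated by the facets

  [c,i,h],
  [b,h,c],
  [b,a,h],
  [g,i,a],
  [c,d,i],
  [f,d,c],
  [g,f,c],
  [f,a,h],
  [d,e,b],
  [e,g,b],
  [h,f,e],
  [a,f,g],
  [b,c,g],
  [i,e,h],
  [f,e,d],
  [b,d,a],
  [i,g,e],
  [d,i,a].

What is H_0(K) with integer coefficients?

K has 9 vertices, 27 edges, 18 triangles.
rank ∂_0 = 0, rank ∂_1 = 8 ⇒ b_0 = 9 − 0 − 8 = 1; all invariant factors of ∂_1 are 1 so no torsion. So H_0 ≅ Z.

H_0 = Z.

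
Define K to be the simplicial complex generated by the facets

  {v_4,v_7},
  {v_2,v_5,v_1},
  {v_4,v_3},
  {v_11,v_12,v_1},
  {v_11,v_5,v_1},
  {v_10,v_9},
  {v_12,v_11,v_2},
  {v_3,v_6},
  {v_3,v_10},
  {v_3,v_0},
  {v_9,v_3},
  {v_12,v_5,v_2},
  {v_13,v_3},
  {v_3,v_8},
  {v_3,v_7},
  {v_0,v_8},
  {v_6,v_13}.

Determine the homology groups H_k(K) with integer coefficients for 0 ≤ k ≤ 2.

H_0 = Z^2,  H_1 = Z^5,  H_2 = 0.

Take the total order v_0 < v_1 < v_2 < v_3 < v_4 < v_5 < v_6 < v_7 < v_8 < v_9 < v_10 < v_11 < v_12 < v_13 on the vertex set. Then K (dimension 2) consists of the simplices:

  0-simplices (14): [v_0], [v_1], [v_2], [v_3], [v_4], [v_5], [v_6], [v_7], [v_8], [v_9], [v_10], [v_11], [v_12], [v_13]
  1-simplices (22): (22 of them)
  2-simplices (5): [v_1,v_2,v_5], [v_1,v_5,v_11], [v_1,v_11,v_12], [v_2,v_5,v_12], [v_2,v_11,v_12]

so the chain groups are C_0 ≅ Z^14, C_1 ≅ Z^22, C_2 ≅ Z^5.

The boundary map ∂_1: C_1 → C_0 maps an edge to its endpoints' difference, ∂[p,q] = q − p. For instance
  ∂[v_9,v_10] = [v_10] − [v_9].
As a 14×22 matrix over Z this has rank 12, with invariant factors (1,1,1,1,1,1,1,1,1,1,1,1).

The boundary map ∂_2: C_2 → C_1 acts by ∂[p,q,r] = [q,r] − [p,r] + [p,q]. For instance
  ∂[v_2,v_5,v_12] = [v_5,v_12] − [v_2,v_12] + [v_2,v_5],
  ∂[v_1,v_11,v_12] = [v_11,v_12] − [v_1,v_12] + [v_1,v_11].
As a 22×5 matrix over Z this has rank 5, with invariant factors (1,1,1,1,1).

Computing H_k = (kernel of ∂_k) / (image of ∂_{k+1}):

  H_0: rank C_0 − rank ∂_1 = 14 − 12 = 2, and the invariant factors of ∂_1 are all 1, so H_0 = Z^2.
  H_1: rank ker ∂_1 − rank ∂_2 = (22 − 12) − 5 = 5, and the invariant factors of ∂_2 are all 1, so H_1 = Z^5.
  H_2: rank ker ∂_2 − rank ∂_3 = (5 − 5) − 0 = 0, and there is no ∂_3, so H_2 = 0.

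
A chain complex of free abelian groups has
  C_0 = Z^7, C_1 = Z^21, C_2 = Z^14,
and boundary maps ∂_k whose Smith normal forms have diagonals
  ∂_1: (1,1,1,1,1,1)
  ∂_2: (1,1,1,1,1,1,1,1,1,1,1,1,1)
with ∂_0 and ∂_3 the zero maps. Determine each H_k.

H_0 ≅ Z,  H_1 ≅ Z^2,  H_2 ≅ Z.

H_0: b_0 = 7 − 0 − 6 = 1; torsion from ∂_1 factors > 1: none. So H_0 ≅ Z.
H_1: b_1 = 21 − 6 − 13 = 2; torsion from ∂_2 factors > 1: none. So H_1 ≅ Z^2.
H_2: b_2 = 14 − 13 − 0 = 1; torsion from ∂_3 factors > 1: none. So H_2 ≅ Z.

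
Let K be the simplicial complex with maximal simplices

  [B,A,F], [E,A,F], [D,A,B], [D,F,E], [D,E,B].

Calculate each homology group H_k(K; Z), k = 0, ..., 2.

H_0 = Z,  H_1 = Z,  H_2 = 0.

We work with the vertex ordering A < B < D < E < F. The simplices of K, each written with vertices in increasing order, are:

  0-simplices (5): A, B, D, E, F
  1-simplices (10): AB, AD, AE, AF, BD, BE, BF, DE, DF, EF
  2-simplices (5): ABD, ABF, AEF, BDE, DEF

Hence C_0 ≅ Z^5, C_1 ≅ Z^10, C_2 ≅ Z^5.

∂_1: C_1 → C_0 is given by ∂[p,q] = [q] − [p]. For instance
  ∂AB = B − A.
As a 5×10 matrix over Z this has rank 4, with invariant factors (1,1,1,1).

∂_2: C_2 → C_1 acts by ∂[p,q,r] = [q,r] − [p,r] + [p,q]. For instance
  ∂AEF = EF − AF + AE,
  ∂ABD = BD − AD + AB.
The resulting 10×5 matrix has rank 5, and its Smith normal form has invariant factors (1,1,1,1,1).

Reading off H_k = ker ∂_k / im ∂_{k+1}:

  H_0: rank C_0 − rank ∂_1 = 5 − 4 = 1, and the invariant factors of ∂_1 are all 1, so H_0 = Z.
  H_1: rank ker ∂_1 − rank ∂_2 = (10 − 4) − 5 = 1, and the invariant factors of ∂_2 are all 1, so H_1 = Z.
  H_2: rank ker ∂_2 − rank ∂_3 = (5 − 5) − 0 = 0, and there is no ∂_3, so H_2 = 0.

As a check, the Euler characteristic is 5 − 10 + 5 = 0, which agrees with 1 − 1 + 0 = 0.
(K is a triangulation of the Möbius band.)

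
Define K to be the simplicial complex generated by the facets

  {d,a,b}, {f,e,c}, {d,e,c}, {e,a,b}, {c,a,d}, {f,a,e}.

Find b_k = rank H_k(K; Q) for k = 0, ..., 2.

We work with the vertex ordering a < b < c < d < e < f. The simplices of K, each written with vertices in increasing order, are:

  0-simplices (6): a, b, c, d, e, f
  1-simplices (12): ab, ac, ad, ae, af, bd, be, cd, ce, cf, de, ef
  2-simplices (6): abd, abe, acd, aef, cde, cef

so the chain groups are C_0 ≅ Z^6, C_1 ≅ Z^12, C_2 ≅ Z^6.

The boundary map ∂_1: C_1 → C_0 is given by ∂[p,q] = [q] − [p]. For instance
  ∂de = e − d.
As a 6×12 matrix over Z this has rank 5, with invariant factors (1,1,1,1,1).

∂_2: C_2 → C_1 acts by ∂[p,q,r] = [q,r] − [p,r] + [p,q]. For instance
  ∂acd = cd − ad + ac,
  ∂aef = ef − af + ae.
The resulting 12×6 matrix has rank 6, and its Smith normal form has invariant factors (1,1,1,1,1,1).

Computing H_k = (kernel of ∂_k) / (image of ∂_{k+1}):

  H_0: rank C_0 − rank ∂_1 = 6 − 5 = 1, and the invariant factors of ∂_1 are all 1, so H_0 = Z.
  H_1: rank ker ∂_1 − rank ∂_2 = (12 − 5) − 6 = 1, and the invariant factors of ∂_2 are all 1, so H_1 = Z.
  H_2: rank ker ∂_2 − rank ∂_3 = (6 − 6) − 0 = 0, and there is no ∂_3, so H_2 = 0.

(K is a triangulation of the cylinder S^1 x I.)

Hence the Betti numbers are b_0 = 1, b_1 = 1, b_2 = 0.

b_0 = 1, b_1 = 1, b_2 = 0.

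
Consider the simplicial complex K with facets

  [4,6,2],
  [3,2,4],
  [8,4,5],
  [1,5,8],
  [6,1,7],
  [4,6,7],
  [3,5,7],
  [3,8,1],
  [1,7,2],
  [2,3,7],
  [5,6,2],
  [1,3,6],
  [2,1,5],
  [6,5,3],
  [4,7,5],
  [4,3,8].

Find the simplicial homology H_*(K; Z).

Order the vertices as 1 < 2 < 3 < 4 < 5 < 6 < 7 < 8. Listing each simplex with vertices in this order, K has dimension 2 with simplices:

  0-simplices (8): [1], [2], [3], [4], [5], [6], [7], [8]
  1-simplices (24): (24 of them)
  2-simplices (16): [1,2,5], [1,2,7], [1,3,6], [1,3,8], [1,5,8], [1,6,7], [2,3,4], [2,3,7], [2,4,6], [2,5,6], [3,4,8], [3,5,6], [3,5,7], [4,5,7], [4,5,8], [4,6,7]

Hence C_0 ≅ Z^8, C_1 ≅ Z^24, C_2 ≅ Z^16.

Boundary ∂_1: C_1 → C_0 sends each edge [p,q] (with p < q) to q − p. For instance
  ∂[5,8] = [8] − [5].
As a 8×24 matrix over Z this has rank 7, with invariant factors (1,1,1,1,1,1,1).

Boundary ∂_2: C_2 → C_1 sends each 2-simplex [p,q,r] to [q,r] − [p,r] + [p,q]. For instance
  ∂[2,5,6] = [5,6] − [2,6] + [2,5],
  ∂[4,5,7] = [5,7] − [4,7] + [4,5].
The resulting 24×16 matrix has rank 15, and its Smith normal form has invariant factors (1,1,1,1,1,1,1,1,1,1,1,1,1,1,1).

From H_k ≅ ker(∂_k) / im(∂_{k+1}) we obtain:

  H_0: rank C_0 − rank ∂_1 = 8 − 7 = 1, and the invariant factors of ∂_1 are all 1, so H_0 = Z.
  H_1: rank ker ∂_1 − rank ∂_2 = (24 − 7) − 15 = 2, and the invariant factors of ∂_2 are all 1, so H_1 = Z^2.
  H_2: rank ker ∂_2 − rank ∂_3 = (16 − 15) − 0 = 1, and there is no ∂_3, so H_2 = Z.

As a check, the Euler characteristic is 8 − 24 + 16 = 0, which agrees with 1 − 2 + 1 = 0.
(K is a triangulation of the torus T^2.)

H_0 = Z,  H_1 = Z^2,  H_2 = Z.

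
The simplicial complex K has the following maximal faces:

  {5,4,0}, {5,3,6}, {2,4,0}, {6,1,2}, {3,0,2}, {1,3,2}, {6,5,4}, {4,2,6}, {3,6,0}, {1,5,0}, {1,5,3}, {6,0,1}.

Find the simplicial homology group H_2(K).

H_2 = 0.

Fix the vertex order 0 < 1 < 2 < 3 < 4 < 5 < 6 and write every simplex with vertices in increasing order. Then dim K = 2 and the simplices of K are:

  0-simplices (7): [0], [1], [2], [3], [4], [5], [6]
  1-simplices (18): [0,1], [0,2], [0,3], [0,4], [0,5], [0,6], [1,2], [1,3], [1,5], [1,6], [2,3], [2,4], [2,6], [3,5], [3,6], [4,5], [4,6], [5,6]
  2-simplices (12): [0,1,5], [0,1,6], [0,2,3], [0,2,4], [0,3,6], [0,4,5], [1,2,3], [1,2,6], [1,3,5], [2,4,6], [3,5,6], [4,5,6]

giving chain groups C_0 ≅ Z^7, C_1 ≅ Z^18, C_2 ≅ Z^12.

Boundary ∂_1: C_1 → C_0 sends each edge [p,q] (with p < q) to q − p. For instance
  ∂[1,2] = [2] − [1].
This gives a 7×18 integer matrix of rank 6; reducing to Smith normal form yields diagonal entries (1,1,1,1,1,1).

∂_2: C_2 → C_1 maps a triangle to the signed sum of its edges. For instance
  ∂[0,2,3] = [2,3] − [0,3] + [0,2],
  ∂[0,4,5] = [4,5] − [0,5] + [0,4].
As a 18×12 matrix over Z this has rank 12, with invariant factors (1,1,1,1,1,1,1,1,1,1,1,2).

Computing H_k = (kernel of ∂_k) / (image of ∂_{k+1}):

  H_2: rank ker ∂_2 − rank ∂_3 = (12 − 12) − 0 = 0, and there is no ∂_3, so H_2 ≅ 0.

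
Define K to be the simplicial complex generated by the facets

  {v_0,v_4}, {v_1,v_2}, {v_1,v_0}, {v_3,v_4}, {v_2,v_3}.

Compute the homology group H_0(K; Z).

H_0 ≅ Z.

Fix the vertex order v_0 < v_1 < v_2 < v_3 < v_4 and write every simplex with vertices in increasing order. Then dim K = 1 and the simplices of K are:

  0-simplices (5): [v_0], [v_1], [v_2], [v_3], [v_4]
  1-simplices (5): [v_0,v_1], [v_0,v_4], [v_1,v_2], [v_2,v_3], [v_3,v_4]

giving chain groups C_0 ≅ Z^5, C_1 ≅ Z^5.

∂_1: C_1 → C_0 is given by ∂[p,q] = [q] − [p].
As a 5×5 matrix over Z this has rank 4, with invariant factors (1,1,1,1).

From H_k ≅ ker(∂_k) / im(∂_{k+1}) we obtain:

  H_0: rank C_0 − rank ∂_1 = 5 − 4 = 1, and the invariant factors of ∂_1 are all 1, so H_0 = Z.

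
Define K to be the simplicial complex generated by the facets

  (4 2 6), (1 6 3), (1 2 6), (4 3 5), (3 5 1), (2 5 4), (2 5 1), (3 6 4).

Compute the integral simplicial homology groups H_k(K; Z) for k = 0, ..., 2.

H_0 = Z,  H_1 = 0,  H_2 = Z.

Order the vertices as 1 < 2 < 3 < 4 < 5 < 6. Listing each simplex with vertices in this order, K has dimension 2 with simplices:

  0-simplices (6): [1], [2], [3], [4], [5], [6]
  1-simplices (12): [1,2], [1,3], [1,5], [1,6], [2,4], [2,5], [2,6], [3,4], [3,5], [3,6], [4,5], [4,6]
  2-simplices (8): [1,2,5], [1,2,6], [1,3,5], [1,3,6], [2,4,5], [2,4,6], [3,4,5], [3,4,6]

so the chain groups are C_0 ≅ Z^6, C_1 ≅ Z^12, C_2 ≅ Z^8.

∂_1: C_1 → C_0 sends each edge [p,q] (with p < q) to q − p. For instance
  ∂[1,5] = [5] − [1].
As a 6×12 matrix over Z this has rank 5, with invariant factors (1,1,1,1,1).

Boundary ∂_2: C_2 → C_1 maps a triangle to the signed sum of its edges. For instance
  ∂[1,3,5] = [3,5] − [1,5] + [1,3],
  ∂[2,4,6] = [4,6] − [2,6] + [2,4].
This gives a 12×8 integer matrix of rank 7; reducing to Smith normal form yields diagonal entries (1,1,1,1,1,1,1).

Reading off H_k = ker ∂_k / im ∂_{k+1}:

  H_0: rank C_0 − rank ∂_1 = 6 − 5 = 1, and the invariant factors of ∂_1 are all 1, so H_0 = Z.
  H_1: rank ker ∂_1 − rank ∂_2 = (12 − 5) − 7 = 0, and the invariant factors of ∂_2 are all 1, so H_1 = 0.
  H_2: rank ker ∂_2 − rank ∂_3 = (8 − 7) − 0 = 1, and there is no ∂_3, so H_2 = Z.

As a check, the Euler characteristic is 6 − 12 + 8 = 2, which agrees with 1 − 0 + 1 = 2.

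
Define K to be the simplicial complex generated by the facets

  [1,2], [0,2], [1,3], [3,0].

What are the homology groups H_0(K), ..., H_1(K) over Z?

H_0 = Z,  H_1 = Z.

Fix the vertex order 0 < 1 < 2 < 3 and write every simplex with vertices in increasing order. Then dim K = 1 and the simplices of K are:

  0-simplices (4): [0], [1], [2], [3]
  1-simplices (4): [0,2], [0,3], [1,2], [1,3]

Hence C_0 ≅ Z^4, C_1 ≅ Z^4.

Boundary ∂_1: C_1 → C_0 sends each edge [p,q] (with p < q) to q − p. For instance
  ∂[1,2] = [2] − [1].
The resulting 4×4 matrix has rank 3, and its Smith normal form has invariant factors (1,1,1).

Now H_k = ker ∂_k / im ∂_{k+1}, so:

  H_0: rank C_0 − rank ∂_1 = 4 − 3 = 1, and the invariant factors of ∂_1 are all 1, so H_0 = Z.
  H_1: rank ker ∂_1 − rank ∂_2 = (4 − 3) − 0 = 1, and there is no ∂_2, so H_1 = Z.

(K is a triangulation of the circle S^1.)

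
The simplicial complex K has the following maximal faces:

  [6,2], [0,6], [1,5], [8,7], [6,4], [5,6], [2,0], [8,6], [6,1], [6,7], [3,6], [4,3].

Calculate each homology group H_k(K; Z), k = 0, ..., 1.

Order the vertices as 0 < 1 < 2 < 3 < 4 < 5 < 6 < 7 < 8. Listing each simplex with vertices in this order, K has dimension 1 with simplices:

  0-simplices (9): [0], [1], [2], [3], [4], [5], [6], [7], [8]
  1-simplices (12): [0,2], [0,6], [1,5], [1,6], [2,6], [3,4], [3,6], [4,6], [5,6], [6,7], [6,8], [7,8]

Hence C_0 ≅ Z^9, C_1 ≅ Z^12.

Boundary ∂_1: C_1 → C_0 maps an edge to its endpoints' difference, ∂[p,q] = q − p.
The 9×12 boundary matrix has rank 8 and Smith normal form diag(1,1,1,1,1,1,1,1).

Computing H_k = (kernel of ∂_k) / (image of ∂_{k+1}):

  H_0: rank C_0 − rank ∂_1 = 9 − 8 = 1, and the invariant factors of ∂_1 are all 1, so H_0 = Z.
  H_1: rank ker ∂_1 − rank ∂_2 = (12 − 8) − 0 = 4, and there is no ∂_2, so H_1 = Z^4.

As a check, the Euler characteristic is 9 − 12 = -3, which agrees with 1 − 4 = -3.
(K is a triangulation of a wedge of 4 circles.)

H_0 = Z,  H_1 = Z^4.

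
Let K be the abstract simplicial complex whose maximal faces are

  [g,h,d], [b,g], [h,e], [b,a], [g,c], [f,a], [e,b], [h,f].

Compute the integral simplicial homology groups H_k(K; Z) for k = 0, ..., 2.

H_0 = Z,  H_1 = Z^2,  H_2 = 0.

We work with the vertex ordering a < b < c < d < e < f < g < h. The simplices of K, each written with vertices in increasing order, are:

  0-simplices (8): a, b, c, d, e, f, g, h
  1-simplices (10): ab, af, be, bg, cg, dg, dh, eh, fh, gh
  2-simplices (1): dgh

Hence C_0 ≅ Z^8, C_1 ≅ Z^10, C_2 ≅ Z^1.

Boundary ∂_1: C_1 → C_0 is given by ∂[p,q] = [q] − [p].
As a 8×10 matrix over Z this has rank 7, with invariant factors (1,1,1,1,1,1,1).

Boundary ∂_2: C_2 → C_1 sends each 2-simplex [p,q,r] to [q,r] − [p,r] + [p,q]. For instance
  ∂dgh = gh − dh + dg.
The 10×1 boundary matrix has rank 1 and Smith normal form diag(1).

From H_k ≅ ker(∂_k) / im(∂_{k+1}) we obtain:

  H_0: rank C_0 − rank ∂_1 = 8 − 7 = 1, and the invariant factors of ∂_1 are all 1, so H_0 ≅ Z.
  H_1: rank ker ∂_1 − rank ∂_2 = (10 − 7) − 1 = 2, and the invariant factors of ∂_2 are all 1, so H_1 ≅ Z^2.
  H_2: rank ker ∂_2 − rank ∂_3 = (1 − 1) − 0 = 0, and there is no ∂_3, so H_2 ≅ 0.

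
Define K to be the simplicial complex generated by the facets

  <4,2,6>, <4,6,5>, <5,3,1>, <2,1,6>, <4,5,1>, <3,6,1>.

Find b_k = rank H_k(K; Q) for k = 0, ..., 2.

Take the total order 1 < 2 < 3 < 4 < 5 < 6 on the vertex set. Then K (dimension 2) consists of the simplices:

  0-simplices (6): [1], [2], [3], [4], [5], [6]
  1-simplices (12): [1,2], [1,3], [1,4], [1,5], [1,6], [2,4], [2,6], [3,5], [3,6], [4,5], [4,6], [5,6]
  2-simplices (6): [1,2,6], [1,3,5], [1,3,6], [1,4,5], [2,4,6], [4,5,6]

Hence C_0 ≅ Z^6, C_1 ≅ Z^12, C_2 ≅ Z^6.

∂_1: C_1 → C_0 is given by ∂[p,q] = [q] − [p].
As a 6×12 matrix over Z this has rank 5, with invariant factors (1,1,1,1,1).

∂_2: C_2 → C_1 sends each 2-simplex [p,q,r] to [q,r] − [p,r] + [p,q]. For instance
  ∂[1,3,5] = [3,5] − [1,5] + [1,3],
  ∂[1,2,6] = [2,6] − [1,6] + [1,2].
As a 12×6 matrix over Z this has rank 6, with invariant factors (1,1,1,1,1,1).

Computing H_k = (kernel of ∂_k) / (image of ∂_{k+1}):

  H_0: rank C_0 − rank ∂_1 = 6 − 5 = 1, and the invariant factors of ∂_1 are all 1, so H_0 = Z.
  H_1: rank ker ∂_1 − rank ∂_2 = (12 − 5) − 6 = 1, and the invariant factors of ∂_2 are all 1, so H_1 = Z.
  H_2: rank ker ∂_2 − rank ∂_3 = (6 − 6) − 0 = 0, and there is no ∂_3, so H_2 = 0.

Hence the Betti numbers are b_0 = 1, b_1 = 1, b_2 = 0.

b_0 = 1, b_1 = 1, b_2 = 0.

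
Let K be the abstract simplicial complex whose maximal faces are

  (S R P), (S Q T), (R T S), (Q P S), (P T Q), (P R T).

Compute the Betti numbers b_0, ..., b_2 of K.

b_0 = 1, b_1 = 0, b_2 = 1.

Take the total order P < Q < R < S < T on the vertex set. Then K (dimension 2) consists of the simplices:

  0-simplices (5): P, Q, R, S, T
  1-simplices (9): PQ, PR, PS, PT, QS, QT, RS, RT, ST
  2-simplices (6): PQS, PQT, PRS, PRT, QST, RST

so the chain groups are C_0 ≅ Z^5, C_1 ≅ Z^9, C_2 ≅ Z^6.

Boundary ∂_1: C_1 → C_0 sends each edge [p,q] (with p < q) to q − p. For instance
  ∂RT = T − R.
The 5×9 boundary matrix has rank 4 and Smith normal form diag(1,1,1,1).

Boundary ∂_2: C_2 → C_1 maps a triangle to the signed sum of its edges. For instance
  ∂PQT = QT − PT + PQ,
  ∂PRT = RT − PT + PR.
This gives a 9×6 integer matrix of rank 5; reducing to Smith normal form yields diagonal entries (1,1,1,1,1).

Now H_k = ker ∂_k / im ∂_{k+1}, so:

  H_0: rank C_0 − rank ∂_1 = 5 − 4 = 1, and the invariant factors of ∂_1 are all 1, so H_0 = Z.
  H_1: rank ker ∂_1 − rank ∂_2 = (9 − 4) − 5 = 0, and the invariant factors of ∂_2 are all 1, so H_1 = 0.
  H_2: rank ker ∂_2 − rank ∂_3 = (6 − 5) − 0 = 1, and there is no ∂_3, so H_2 = Z.

Hence the Betti numbers are b_0 = 1, b_1 = 0, b_2 = 1.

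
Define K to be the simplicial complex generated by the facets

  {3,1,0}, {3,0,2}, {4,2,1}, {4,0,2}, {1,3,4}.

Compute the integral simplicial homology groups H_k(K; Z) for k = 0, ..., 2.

K has 5 vertices, 10 edges, 5 triangles.
rank ∂_0 = 0, rank ∂_1 = 4 ⇒ b_0 = 5 − 0 − 4 = 1; all invariant factors of ∂_1 are 1 so no torsion. So H_0 = Z.
rank ∂_1 = 4, rank ∂_2 = 5 ⇒ b_1 = 10 − 4 − 5 = 1; all invariant factors of ∂_2 are 1 so no torsion. So H_1 = Z.
rank ∂_2 = 5, rank ∂_3 = 0 ⇒ b_2 = 5 − 5 − 0 = 0. So H_2 = 0.

H_0 = Z,  H_1 = Z,  H_2 = 0.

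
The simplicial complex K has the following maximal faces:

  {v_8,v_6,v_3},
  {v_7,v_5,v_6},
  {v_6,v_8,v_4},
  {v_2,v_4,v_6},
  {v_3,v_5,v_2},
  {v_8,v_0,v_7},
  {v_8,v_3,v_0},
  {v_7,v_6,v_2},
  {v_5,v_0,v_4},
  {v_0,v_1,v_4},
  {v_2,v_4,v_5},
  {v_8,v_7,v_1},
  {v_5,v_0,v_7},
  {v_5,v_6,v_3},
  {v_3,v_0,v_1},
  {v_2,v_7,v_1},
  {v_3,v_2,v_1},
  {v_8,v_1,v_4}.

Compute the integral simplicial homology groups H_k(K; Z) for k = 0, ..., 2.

H_0 ≅ Z,  H_1 ≅ Z ⊕ Z/2,  H_2 = 0.

Take the total order v_0 < v_1 < v_2 < v_3 < v_4 < v_5 < v_6 < v_7 < v_8 on the vertex set. Then K (dimension 2) consists of the simplices:

  0-simplices (9): [v_0], [v_1], [v_2], [v_3], [v_4], [v_5], [v_6], [v_7], [v_8]
  1-simplices (27): (27 of them)
  2-simplices (18): (18 of them)

giving chain groups C_0 ≅ Z^9, C_1 ≅ Z^27, C_2 ≅ Z^18.

∂_1: C_1 → C_0 is given by ∂[p,q] = [q] − [p]. For instance
  ∂[v_0,v_5] = [v_5] − [v_0].
The resulting 9×27 matrix has rank 8, and its Smith normal form has invariant factors (1,1,1,1,1,1,1,1).

The boundary map ∂_2: C_2 → C_1 sends each 2-simplex [p,q,r] to [q,r] − [p,r] + [p,q]. For instance
  ∂[v_3,v_5,v_6] = [v_5,v_6] − [v_3,v_6] + [v_3,v_5],
  ∂[v_2,v_3,v_5] = [v_3,v_5] − [v_2,v_5] + [v_2,v_3].
This gives a 27×18 integer matrix of rank 18; reducing to Smith normal form yields diagonal entries (1,1,1,1,1,1,1,1,1,1,1,1,1,1,1,1,1,2).

Computing H_k = (kernel of ∂_k) / (image of ∂_{k+1}):

  H_0: rank C_0 − rank ∂_1 = 9 − 8 = 1, and the invariant factors of ∂_1 are all 1, so H_0 ≅ Z.
  H_1: rank ker ∂_1 − rank ∂_2 = (27 − 8) − 18 = 1, and ∂_2 has invariant factor 2 > 1, so H_1 ≅ Z ⊕ Z/2.
  H_2: rank ker ∂_2 − rank ∂_3 = (18 − 18) − 0 = 0, and there is no ∂_3, so H_2 ≅ 0.

(K is a triangulation of the Klein bottle.)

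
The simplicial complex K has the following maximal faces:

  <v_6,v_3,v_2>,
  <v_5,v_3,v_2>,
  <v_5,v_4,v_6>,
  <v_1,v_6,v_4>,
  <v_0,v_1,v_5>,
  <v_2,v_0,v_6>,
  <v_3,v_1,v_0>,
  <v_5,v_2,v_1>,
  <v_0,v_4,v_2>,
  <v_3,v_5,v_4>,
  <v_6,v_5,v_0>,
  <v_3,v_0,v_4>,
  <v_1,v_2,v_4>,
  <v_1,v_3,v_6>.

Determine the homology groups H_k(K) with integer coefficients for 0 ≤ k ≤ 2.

Take the total order v_0 < v_1 < v_2 < v_3 < v_4 < v_5 < v_6 on the vertex set. Then K (dimension 2) consists of the simplices:

  0-simplices (7): [v_0], [v_1], [v_2], [v_3], [v_4], [v_5], [v_6]
  1-simplices (21): (21 of them)
  2-simplices (14): (14 of them)

so the chain groups are C_0 ≅ Z^7, C_1 ≅ Z^21, C_2 ≅ Z^14.

Boundary ∂_1: C_1 → C_0 is given by ∂[p,q] = [q] − [p]. For instance
  ∂[v_5,v_6] = [v_6] − [v_5].
As a 7×21 matrix over Z this has rank 6, with invariant factors (1,1,1,1,1,1).

Boundary ∂_2: C_2 → C_1 acts by ∂[p,q,r] = [q,r] − [p,r] + [p,q]. For instance
  ∂[v_0,v_3,v_4] = [v_3,v_4] − [v_0,v_4] + [v_0,v_3],
  ∂[v_1,v_3,v_6] = [v_3,v_6] − [v_1,v_6] + [v_1,v_3].
The resulting 21×14 matrix has rank 13, and its Smith normal form has invariant factors (1,1,1,1,1,1,1,1,1,1,1,1,1).

From H_k ≅ ker(∂_k) / im(∂_{k+1}) we obtain:

  H_0: rank C_0 − rank ∂_1 = 7 − 6 = 1, and the invariant factors of ∂_1 are all 1, so H_0 = Z.
  H_1: rank ker ∂_1 − rank ∂_2 = (21 − 6) − 13 = 2, and the invariant factors of ∂_2 are all 1, so H_1 = Z^2.
  H_2: rank ker ∂_2 − rank ∂_3 = (14 − 13) − 0 = 1, and there is no ∂_3, so H_2 = Z.

As a check, the Euler characteristic is 7 − 21 + 14 = 0, which agrees with 1 − 2 + 1 = 0.
(K is a triangulation of the torus T^2.)

H_0 = Z,  H_1 = Z^2,  H_2 = Z.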